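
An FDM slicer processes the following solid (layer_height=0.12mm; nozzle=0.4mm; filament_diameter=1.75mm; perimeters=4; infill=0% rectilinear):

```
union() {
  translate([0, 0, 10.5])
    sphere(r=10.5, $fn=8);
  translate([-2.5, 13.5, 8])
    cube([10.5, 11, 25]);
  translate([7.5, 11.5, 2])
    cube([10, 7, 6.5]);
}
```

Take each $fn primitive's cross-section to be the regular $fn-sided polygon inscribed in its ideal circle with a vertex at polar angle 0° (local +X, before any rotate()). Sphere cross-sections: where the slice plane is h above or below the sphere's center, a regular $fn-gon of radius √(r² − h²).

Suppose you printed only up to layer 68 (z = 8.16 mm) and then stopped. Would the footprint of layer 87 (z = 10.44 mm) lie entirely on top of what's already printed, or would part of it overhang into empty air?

Compare the two slices. At z = 8.16: the r=10.5 sphere slices to a regular 8-gon of circumradius 10.236 (√(r²−h²) with h=2.34 from center) (area = (8/2)·10.236²·sin(360°/8) = 296.35 mm²); the cube at (-2.5, 13.5) (footprint 10.5×11) is included at this height (area 115.50 mm²); the 10×7 cube at (7.5, 11.5) contributes its full rectangle (area 70.00 mm²); Taking the union: the regions partially overlap — summed areas 481.85 mm² minus the doubly-counted overlap 2.50 mm² gives 479.35 mm² — area = 479.35 mm². At z = 10.44: the r=10.5 sphere contributes a regular 8-gon of circumradius √(10.5²−0.06²) = 10.500 (area = (8/2)·10.500²·sin(360°/8) = 311.82 mm²); the cube at (-2.5, 13.5) (footprint 10.5×11) is included at this height (area 115.50 mm²); the cube at (7.5, 11.5) is absent (z outside [2, 8.5]); Combining (union): the 2 present regions are separate (no shared area or edge), so areas and boundary lengths simply add and each stays a separate island — area = 427.32 mm². Checking containment: at z = 10.44 the cross-section extends beyond the z = 8.16 cross-section by about 15.48 mm².

part overhangs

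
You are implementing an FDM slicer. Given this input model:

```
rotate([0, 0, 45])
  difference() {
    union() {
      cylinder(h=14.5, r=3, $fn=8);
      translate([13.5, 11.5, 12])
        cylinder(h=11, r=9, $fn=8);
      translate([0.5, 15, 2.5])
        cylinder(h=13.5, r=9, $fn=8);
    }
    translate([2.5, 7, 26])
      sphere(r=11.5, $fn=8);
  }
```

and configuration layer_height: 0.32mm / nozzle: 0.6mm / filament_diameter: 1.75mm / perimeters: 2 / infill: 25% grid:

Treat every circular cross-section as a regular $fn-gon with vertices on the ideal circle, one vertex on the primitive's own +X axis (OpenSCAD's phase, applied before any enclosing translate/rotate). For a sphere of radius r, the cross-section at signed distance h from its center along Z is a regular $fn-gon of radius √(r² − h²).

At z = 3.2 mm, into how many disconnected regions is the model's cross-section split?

At z = 3.2 mm: the r=3 cylinder gives a regular 8-gon of circumradius 3 (constant along its height); the cylinder at (13.5, 11.5) is absent (z outside [12, 23]); the cylinder at (0.5, 15): section is a regular 8-gon, circumradius r=9; Combining (union): the 2 present regions are separate (no shared area or edge), so areas and boundary lengths simply add and each stays a separate island — 2 connected regions; the sphere at (2.5, 7) does not reach this height (|z−center|=22.800 > r=11.5); Subtracting the remaining from the first: none of the subtracted shapes is present at this height, so that combined region is unchanged — 2 connected regions; (rotated 45° about Z; rotation is an isometry so areas/perimeters/island counts are preserved). The result has 2 disconnected regions.

2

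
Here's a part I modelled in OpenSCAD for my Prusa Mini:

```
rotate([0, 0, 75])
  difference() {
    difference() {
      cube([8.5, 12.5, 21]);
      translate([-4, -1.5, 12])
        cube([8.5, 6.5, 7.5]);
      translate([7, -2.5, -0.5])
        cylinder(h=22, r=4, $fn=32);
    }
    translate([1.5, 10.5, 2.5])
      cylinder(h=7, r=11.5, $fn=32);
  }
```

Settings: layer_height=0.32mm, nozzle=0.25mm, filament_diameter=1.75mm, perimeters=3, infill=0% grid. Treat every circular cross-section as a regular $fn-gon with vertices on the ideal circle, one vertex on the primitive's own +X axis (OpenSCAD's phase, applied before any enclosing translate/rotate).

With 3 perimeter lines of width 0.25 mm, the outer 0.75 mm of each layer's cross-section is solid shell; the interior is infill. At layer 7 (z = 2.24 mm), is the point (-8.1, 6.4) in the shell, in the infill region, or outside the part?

infill

At z = 2.24 mm: the cube (footprint 8.5×12.5) is included at this height; the cube at (-4, -1.5) is absent (z outside [12, 19.5]); the r=4 cylinder at (7, -2.5) contributes a regular 32-gon of circumradius 4; Taking the first minus the rest: starting from the 8.5×12.5 cube, the r=4 cylinder at (7, -2.5) partially overlaps it — only the 5.30 mm² overlap (of its 49.94 mm²) is removed, clipping the outline — 1 connected region; the cylinder at (1.5, 10.5) does not reach this height (z outside [2.5, 9.5]); Taking the first minus the rest: none of the subtracted shapes is present at this height, so that combined region is unchanged — 1 connected region; (whole slice rotated 75° about Z — lengths, areas and connectivity unchanged). Overall, the cross-section is a single solid region. Undo the 75° rotation: the query point maps to (4.085, 9.480) in the un-rotated model frame. The nearest boundary edge runs (0.00, 12.50)→(8.50, 12.50); distance from the point to it = 3.02 mm. The point is inside the cross-section and 3.02 mm from the nearest boundary — more than the 0.75 mm shell width (3 × 0.25), so it's in the infill interior.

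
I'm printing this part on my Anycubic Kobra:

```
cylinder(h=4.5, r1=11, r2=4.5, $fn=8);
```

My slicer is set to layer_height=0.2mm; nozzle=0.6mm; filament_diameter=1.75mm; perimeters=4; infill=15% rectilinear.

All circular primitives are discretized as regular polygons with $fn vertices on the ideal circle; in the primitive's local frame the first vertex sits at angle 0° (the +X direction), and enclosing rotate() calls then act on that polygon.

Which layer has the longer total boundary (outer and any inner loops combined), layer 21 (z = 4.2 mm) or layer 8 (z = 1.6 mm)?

layer 8 (z = 1.6 mm)

Layer 21 (z = 4.2): the cone: at t=0.933 of its height the radius interpolates to r₁+(r₂−r₁)t = 4.933, giving a regular 8-gon of that circumradius (perimeter = 2·8·4.933·sin(180°/8) = 30.21 mm). So its perimeter = 30.21 mm. Layer 8 (z = 1.6): the cone contributes a regular 8-gon of circumradius 8.689 (interpolated between r1=11 and r2=4.5 at t=0.356) (perimeter = 2·8·8.689·sin(180°/8) = 53.20 mm). So its perimeter = 53.20 mm. Layer 8 is larger (53.20 vs 30.21 mm).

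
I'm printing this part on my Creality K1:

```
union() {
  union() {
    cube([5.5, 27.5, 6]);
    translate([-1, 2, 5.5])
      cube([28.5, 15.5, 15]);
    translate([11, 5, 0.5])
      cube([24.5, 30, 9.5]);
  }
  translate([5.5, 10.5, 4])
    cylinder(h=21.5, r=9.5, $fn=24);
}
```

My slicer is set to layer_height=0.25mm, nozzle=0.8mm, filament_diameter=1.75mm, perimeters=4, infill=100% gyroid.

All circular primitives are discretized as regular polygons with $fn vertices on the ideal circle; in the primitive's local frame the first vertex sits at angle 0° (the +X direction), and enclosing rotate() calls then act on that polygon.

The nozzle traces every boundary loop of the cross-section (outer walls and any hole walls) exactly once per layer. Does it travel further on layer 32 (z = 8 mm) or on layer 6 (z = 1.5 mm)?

Layer 32 (z = 8): the cube is absent (z outside [0, 6]); the cube at (-1, 2) is present — its section is the full 28.5×15.5 rectangle (perimeter 88.00 mm); the 24.5×30 cube at (11, 5) contributes its full rectangle (perimeter 109.00 mm); Combining (union): the regions partially overlap (shared area 206.25 mm²), so the edge portions inside another operand are dropped and the merged outline is re-measured after clipping — boundary = 139.00 mm; the cylinder at (5.5, 10.5): section is a regular 24-gon, circumradius r=9.5 (perimeter = 2·24·9.500·sin(180°/24) = 59.52 mm); Taking the union: the regions partially overlap (shared area 226.18 mm²), so the edge portions inside another operand are dropped and the merged outline is re-measured after clipping — boundary = 141.35 mm. So its perimeter = 141.35 mm. Layer 6 (z = 1.5): the cube (footprint 5.5×27.5) is included at this height (perimeter 66.00 mm); the cube at (-1, 2) does not reach this height (z outside [5.5, 20.5]); the cube at (11, 5) is present — its section is the full 24.5×30 rectangle (perimeter 109.00 mm); Combining (union): the 2 present regions are separate (no shared area or edge), so areas and boundary lengths simply add and each stays a separate island — boundary = 175.00 mm; the cylinder at (5.5, 10.5) is not intersected at this z (z outside [4, 25.5]); Combining (union): only that combined region is present, so the union is just that shape — boundary = 175.00 mm. So its perimeter = 175.00 mm. Layer 6 is larger (175.00 vs 141.35 mm).

layer 6 (z = 1.5 mm)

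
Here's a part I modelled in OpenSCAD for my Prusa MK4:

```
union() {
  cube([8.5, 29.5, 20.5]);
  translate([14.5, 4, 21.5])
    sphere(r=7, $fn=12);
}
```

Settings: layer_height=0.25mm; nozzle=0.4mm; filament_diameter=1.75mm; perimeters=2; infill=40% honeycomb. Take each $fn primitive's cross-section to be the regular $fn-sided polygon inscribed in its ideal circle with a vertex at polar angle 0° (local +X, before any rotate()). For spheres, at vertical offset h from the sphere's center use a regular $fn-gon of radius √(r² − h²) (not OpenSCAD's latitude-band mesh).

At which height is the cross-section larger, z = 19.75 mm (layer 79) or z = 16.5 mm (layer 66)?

Layer 79 (z = 19.75): the 8.5×29.5 cube contributes its full rectangle (area 250.75 mm²); the r=7 sphere at (14.5, 4) slices to a regular 12-gon of circumradius 6.778 (√(r²−h²) with h=1.75 from center) (area = (12/2)·6.778²·sin(360°/12) = 137.81 mm²); Taking the union: the regions partially overlap — summed areas 388.56 mm² minus the doubly-counted overlap 2.26 mm² gives 386.31 mm² — area = 386.31 mm². So its area = 386.31 mm². Layer 66 (z = 16.5): the 8.5×29.5 cube contributes its full rectangle (area 250.75 mm²); the r=7 sphere at (14.5, 4) contributes a regular 12-gon of circumradius √(7²−5²) = 4.899 (area = (12/2)·4.899²·sin(360°/12) = 72.00 mm²); Merging all regions: the 2 present regions are separate (no shared area or edge), so areas and boundary lengths simply add and each stays a separate island — area = 322.75 mm². So its area = 322.75 mm². Layer 79 is larger (386.31 vs 322.75 mm²).

layer 79 (z = 19.75 mm)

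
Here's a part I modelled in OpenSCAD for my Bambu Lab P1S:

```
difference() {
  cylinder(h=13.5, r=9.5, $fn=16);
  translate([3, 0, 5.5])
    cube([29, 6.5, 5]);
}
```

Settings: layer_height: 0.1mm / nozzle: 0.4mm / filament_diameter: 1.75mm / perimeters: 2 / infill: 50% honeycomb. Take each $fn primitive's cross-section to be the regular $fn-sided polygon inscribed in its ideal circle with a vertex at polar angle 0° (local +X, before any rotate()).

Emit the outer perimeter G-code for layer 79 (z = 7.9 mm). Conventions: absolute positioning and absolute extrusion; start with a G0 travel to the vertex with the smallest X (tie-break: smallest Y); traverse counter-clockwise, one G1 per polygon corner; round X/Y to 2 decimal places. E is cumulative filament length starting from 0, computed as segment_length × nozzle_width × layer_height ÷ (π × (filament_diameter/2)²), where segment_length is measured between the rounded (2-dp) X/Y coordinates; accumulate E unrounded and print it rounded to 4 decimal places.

At z = 7.9 mm: the r=9.5 cylinder gives a regular 16-gon of circumradius 9.5 (constant along its height); the cube at (3, 0) is present — its section is the full 29×6.5 rectangle; Taking the first minus the rest: starting from the r=9.5 cylinder, the 29×6.5 cube at (3, 0) partially overlaps it — only the 36.12 mm² overlap (of its 188.50 mm²) is removed, clipping the outline — 1 connected region. The outline is a single polygon with 18 vertices. Extrusion per mm of travel: 0.4 × 0.1 / (π × 0.875²) = 0.016630. Accumulating E over each segment gives final E = 1.1480.

G0 X-9.50 Y0.00 Z7.90
G1 X-8.78 Y-3.64 E0.0617
G1 X-6.72 Y-6.72 E0.1233
G1 X-3.64 Y-8.78 E0.1849
G1 X0.00 Y-9.50 E0.2467
G1 X3.64 Y-8.78 E0.3084
G1 X6.72 Y-6.72 E0.3700
G1 X8.78 Y-3.64 E0.4316
G1 X9.50 Y0.00 E0.4933
G1 X3.00 Y0.00 E0.6014
G1 X3.00 Y6.50 E0.7095
G1 X6.86 Y6.50 E0.7737
G1 X6.72 Y6.72 E0.7780
G1 X3.64 Y8.78 E0.8397
G1 X0.00 Y9.50 E0.9014
G1 X-3.64 Y8.78 E0.9631
G1 X-6.72 Y6.72 E1.0247
G1 X-8.78 Y3.64 E1.0863
G1 X-9.50 Y0.00 E1.1480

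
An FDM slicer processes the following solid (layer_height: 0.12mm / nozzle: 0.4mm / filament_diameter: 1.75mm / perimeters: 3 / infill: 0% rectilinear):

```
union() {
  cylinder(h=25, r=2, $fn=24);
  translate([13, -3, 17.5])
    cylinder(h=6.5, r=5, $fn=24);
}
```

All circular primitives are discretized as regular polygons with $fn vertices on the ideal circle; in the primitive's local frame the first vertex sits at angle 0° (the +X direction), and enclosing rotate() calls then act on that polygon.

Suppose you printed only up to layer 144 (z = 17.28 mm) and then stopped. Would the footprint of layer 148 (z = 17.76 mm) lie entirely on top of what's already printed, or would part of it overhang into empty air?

Compare the two slices. At z = 17.28: the r=2 cylinder contributes a regular 24-gon of circumradius 2 (area = (24/2)·2.000²·sin(360°/24) = 12.42 mm²); the cylinder at (13, -3) is not intersected at this z (z outside [17.5, 24]); Combining (union): only the r=2 cylinder is present, so the union is just that shape — area = 12.42 mm². At z = 17.76: the r=2 cylinder contributes a regular 24-gon of circumradius 2 (area = (24/2)·2.000²·sin(360°/24) = 12.42 mm²); the r=5 cylinder at (13, -3) gives a regular 24-gon of circumradius 5 (constant along its height) (area = (24/2)·5.000²·sin(360°/24) = 77.65 mm²); Merging all regions: the 2 present regions are separate (no shared area or edge), so areas and boundary lengths simply add and each stays a separate island — area = 90.07 mm². Checking containment: at z = 17.76 the cross-section extends beyond the z = 17.28 cross-section by about 77.65 mm².

part overhangs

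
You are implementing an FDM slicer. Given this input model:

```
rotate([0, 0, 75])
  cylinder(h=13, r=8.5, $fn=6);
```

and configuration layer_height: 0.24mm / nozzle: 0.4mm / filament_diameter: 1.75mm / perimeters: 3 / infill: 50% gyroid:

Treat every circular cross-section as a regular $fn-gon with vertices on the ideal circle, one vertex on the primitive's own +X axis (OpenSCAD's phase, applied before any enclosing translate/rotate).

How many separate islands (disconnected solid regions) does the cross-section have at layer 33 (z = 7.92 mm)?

1

At z = 7.92 mm: the r=8.5 cylinder contributes a regular 6-gon of circumradius 8.5; (whole slice rotated 75° about Z — lengths, areas and connectivity unchanged). Overall, the cross-section is a single solid region. Island count = 1.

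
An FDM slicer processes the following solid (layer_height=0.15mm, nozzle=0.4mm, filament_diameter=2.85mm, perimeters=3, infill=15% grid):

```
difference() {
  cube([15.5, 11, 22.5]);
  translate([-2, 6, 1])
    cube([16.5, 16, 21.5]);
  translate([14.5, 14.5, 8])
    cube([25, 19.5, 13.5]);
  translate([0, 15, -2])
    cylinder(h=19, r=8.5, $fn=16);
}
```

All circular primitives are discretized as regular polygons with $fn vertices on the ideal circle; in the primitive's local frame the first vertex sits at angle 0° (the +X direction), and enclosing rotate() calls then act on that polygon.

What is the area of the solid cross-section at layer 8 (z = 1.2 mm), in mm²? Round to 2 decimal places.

At z = 1.2 mm: the cube is present — its section is the full 15.5×11 rectangle (area 170.50 mm²); the cube at (-2, 6) (footprint 16.5×16) is included at this height (area 264.00 mm²); the cube at (14.5, 14.5) is absent (z outside [8, 21.5]); the cylinder at (0, 15): section is a regular 16-gon, circumradius r=8.5 (area = (16/2)·8.500²·sin(360°/16) = 221.19 mm²); After the difference (first − rest): starting from the 15.5×11 cube (170.50 mm²), the 16.5×16 cube at (-2, 6) partially overlaps it — only the 72.50 mm² overlap (of its 264.00 mm²) is removed, clipping the outline; the r=8.5 cylinder at (0, 15) misses the remaining region (no effect) — area = 98.00 mm². Overall, the cross-section is a single solid region. Net area = 98.00 mm².

98.00 mm²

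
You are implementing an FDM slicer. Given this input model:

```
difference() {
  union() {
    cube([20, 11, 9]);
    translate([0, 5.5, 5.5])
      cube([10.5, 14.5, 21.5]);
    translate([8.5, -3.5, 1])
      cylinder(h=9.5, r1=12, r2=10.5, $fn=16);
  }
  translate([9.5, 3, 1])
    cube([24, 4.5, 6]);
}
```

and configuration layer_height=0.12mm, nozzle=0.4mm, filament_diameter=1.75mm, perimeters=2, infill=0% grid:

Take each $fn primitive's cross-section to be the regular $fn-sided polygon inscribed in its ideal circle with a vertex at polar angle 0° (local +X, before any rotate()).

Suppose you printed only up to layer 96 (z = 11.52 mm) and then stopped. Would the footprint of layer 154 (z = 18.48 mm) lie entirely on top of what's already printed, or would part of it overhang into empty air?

Compare the two slices. At z = 11.52: the cube is not intersected at this z (z outside [0, 9]); the cube at (0, 5.5) is present — its section is the full 10.5×14.5 rectangle (area 152.25 mm²); the cone at (8.5, -3.5) does not reach this height (z outside [1, 10.5]); Merging all regions: only the 10.5×14.5 cube at (0, 5.5) is present, so the union is just that shape — area = 152.25 mm²; the cube at (9.5, 3) is not intersected at this z (z outside [1, 7]); After the difference (first − rest): none of the subtracted shapes is present at this height, so the result so far is unchanged — area = 152.25 mm². At z = 18.48: the cube is not intersected at this z (z outside [0, 9]); the 10.5×14.5 cube at (0, 5.5) contributes its full rectangle (area 152.25 mm²); the cone at (8.5, -3.5) is absent (z outside [1, 10.5]); Merging all regions: only the 10.5×14.5 cube at (0, 5.5) is present, so the union is just that shape — area = 152.25 mm²; the cube at (9.5, 3) is not intersected at this z (z outside [1, 7]); Taking the first minus the rest: none of the subtracted shapes is present at this height, so that combined region is unchanged — area = 152.25 mm². Checking containment: the cross-section at z = 18.48 is a subset of the cross-section at z = 11.52.

entirely on top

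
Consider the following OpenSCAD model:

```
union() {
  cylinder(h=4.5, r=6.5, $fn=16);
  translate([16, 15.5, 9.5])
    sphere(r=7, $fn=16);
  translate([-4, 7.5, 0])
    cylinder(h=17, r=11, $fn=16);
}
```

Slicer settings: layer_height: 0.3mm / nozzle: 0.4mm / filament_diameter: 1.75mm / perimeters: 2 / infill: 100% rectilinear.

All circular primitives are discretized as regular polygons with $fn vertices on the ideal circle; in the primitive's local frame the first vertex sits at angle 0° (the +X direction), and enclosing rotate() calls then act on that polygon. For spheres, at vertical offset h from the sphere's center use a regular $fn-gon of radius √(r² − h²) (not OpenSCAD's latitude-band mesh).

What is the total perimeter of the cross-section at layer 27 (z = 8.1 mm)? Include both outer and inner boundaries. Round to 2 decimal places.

At z = 8.1 mm: the cylinder is not intersected at this z (z outside [0, 4.5]); the r=7 sphere at (16, 15.5) slices to a regular 16-gon of circumradius 6.859 (√(r²−h²) with h=1.4 from center) (perimeter = 2·16·6.859·sin(180°/16) = 42.82 mm); the r=11 cylinder at (-4, 7.5) gives a regular 16-gon of circumradius 11 (constant along its height) (perimeter = 2·16·11.000·sin(180°/16) = 68.67 mm); Taking the union: the 2 present regions are separate (no shared area or edge), so areas and boundary lengths simply add and each stays a separate island — boundary = 111.49 mm. Overall, the cross-section has 2 separate islands. Total boundary length (outer) = 111.49 mm.

111.49 mm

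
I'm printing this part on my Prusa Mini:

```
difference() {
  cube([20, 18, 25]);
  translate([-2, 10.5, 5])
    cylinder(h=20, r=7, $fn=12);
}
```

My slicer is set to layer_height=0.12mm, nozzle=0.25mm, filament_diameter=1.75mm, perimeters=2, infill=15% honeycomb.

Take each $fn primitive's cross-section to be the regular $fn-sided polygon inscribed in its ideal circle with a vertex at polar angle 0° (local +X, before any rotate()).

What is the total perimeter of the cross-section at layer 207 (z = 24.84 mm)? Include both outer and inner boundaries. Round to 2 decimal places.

At z = 24.84 mm: the 20×18 cube contributes its full rectangle (perimeter 76.00 mm); the cylinder at (-2, 10.5): section is a regular 12-gon, circumradius r=7 (perimeter = 2·12·7.000·sin(180°/12) = 43.48 mm); Subtracting the remaining from the first: starting from the 20×18 cube, the r=7 cylinder at (-2, 10.5) partially overlaps it — only the 46.57 mm² overlap (of its 147.00 mm²) is removed, clipping the outline — boundary = 80.67 mm. Overall, the cross-section is a single solid region. Total boundary length (outer) = 80.67 mm.

80.67 mm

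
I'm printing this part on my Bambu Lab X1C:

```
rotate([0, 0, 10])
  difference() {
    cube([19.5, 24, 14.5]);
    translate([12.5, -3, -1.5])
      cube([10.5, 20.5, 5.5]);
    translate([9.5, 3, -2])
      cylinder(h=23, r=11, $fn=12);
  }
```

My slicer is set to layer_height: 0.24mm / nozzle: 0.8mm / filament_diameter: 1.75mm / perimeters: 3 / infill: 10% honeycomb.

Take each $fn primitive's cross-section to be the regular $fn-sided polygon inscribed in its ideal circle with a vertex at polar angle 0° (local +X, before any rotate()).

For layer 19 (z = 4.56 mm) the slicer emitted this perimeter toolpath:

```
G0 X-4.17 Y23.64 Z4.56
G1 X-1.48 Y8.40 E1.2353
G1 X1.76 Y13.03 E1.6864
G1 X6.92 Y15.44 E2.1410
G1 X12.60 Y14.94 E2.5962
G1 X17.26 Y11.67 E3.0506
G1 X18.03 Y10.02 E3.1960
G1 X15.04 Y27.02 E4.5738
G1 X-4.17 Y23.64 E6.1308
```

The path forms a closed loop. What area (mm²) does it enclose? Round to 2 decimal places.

234.07 mm²

Apply the shoelace formula to the sequence of (X, Y) vertices; enclosed area = 234.07 mm².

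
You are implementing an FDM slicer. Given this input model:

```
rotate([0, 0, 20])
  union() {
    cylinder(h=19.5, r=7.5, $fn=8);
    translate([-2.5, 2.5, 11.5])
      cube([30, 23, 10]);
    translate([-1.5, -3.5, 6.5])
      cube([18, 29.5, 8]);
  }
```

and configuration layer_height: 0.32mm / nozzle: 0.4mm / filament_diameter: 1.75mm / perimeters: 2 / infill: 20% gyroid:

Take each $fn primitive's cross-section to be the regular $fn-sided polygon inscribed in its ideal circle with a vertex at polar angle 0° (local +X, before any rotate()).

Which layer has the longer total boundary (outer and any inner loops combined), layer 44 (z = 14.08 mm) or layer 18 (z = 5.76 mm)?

layer 44 (z = 14.08 mm)

Layer 44 (z = 14.08): the r=7.5 cylinder contributes a regular 8-gon of circumradius 7.5 (perimeter = 2·8·7.500·sin(180°/8) = 45.92 mm); the 30×23 cube at (-2.5, 2.5) contributes its full rectangle (perimeter 106.00 mm); the 18×29.5 cube at (-1.5, -3.5) contributes its full rectangle (perimeter 95.00 mm); Taking the union: the regions partially overlap (shared area 497.69 mm²), so the edge portions inside another operand are dropped and the merged outline is re-measured after clipping — boundary = 128.43 mm; (rotated 20° about Z; rotation is an isometry so areas/perimeters/island counts are preserved). So its perimeter = 128.43 mm. Layer 18 (z = 5.76): the r=7.5 cylinder gives a regular 8-gon of circumradius 7.5 (constant along its height) (perimeter = 2·8·7.500·sin(180°/8) = 45.92 mm); the cube at (-2.5, 2.5) is not intersected at this z (z outside [11.5, 21.5]); the cube at (-1.5, -3.5) does not reach this height (z outside [6.5, 14.5]); Taking the union: only the r=7.5 cylinder is present, so the union is just that shape — boundary = 45.92 mm; (whole slice rotated 20° about Z — lengths, areas and connectivity unchanged). So its perimeter = 45.92 mm. Layer 44 is larger (128.43 vs 45.92 mm).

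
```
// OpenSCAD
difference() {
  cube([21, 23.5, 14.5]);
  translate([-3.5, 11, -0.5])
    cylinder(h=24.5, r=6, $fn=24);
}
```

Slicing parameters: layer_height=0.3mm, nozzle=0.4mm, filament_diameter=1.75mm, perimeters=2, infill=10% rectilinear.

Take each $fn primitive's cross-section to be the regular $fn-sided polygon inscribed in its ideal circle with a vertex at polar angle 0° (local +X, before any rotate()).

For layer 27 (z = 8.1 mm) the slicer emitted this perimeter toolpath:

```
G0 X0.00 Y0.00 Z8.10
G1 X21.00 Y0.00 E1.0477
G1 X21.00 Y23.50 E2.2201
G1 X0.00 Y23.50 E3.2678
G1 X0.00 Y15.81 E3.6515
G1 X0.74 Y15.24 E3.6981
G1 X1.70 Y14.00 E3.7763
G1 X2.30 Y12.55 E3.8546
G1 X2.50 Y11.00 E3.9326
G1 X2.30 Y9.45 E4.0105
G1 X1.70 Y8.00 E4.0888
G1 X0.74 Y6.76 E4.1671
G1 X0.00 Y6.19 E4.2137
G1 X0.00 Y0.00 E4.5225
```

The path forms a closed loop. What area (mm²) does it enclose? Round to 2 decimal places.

Apply the shoelace formula to the sequence of (X, Y) vertices; enclosed area = 476.81 mm².

476.81 mm²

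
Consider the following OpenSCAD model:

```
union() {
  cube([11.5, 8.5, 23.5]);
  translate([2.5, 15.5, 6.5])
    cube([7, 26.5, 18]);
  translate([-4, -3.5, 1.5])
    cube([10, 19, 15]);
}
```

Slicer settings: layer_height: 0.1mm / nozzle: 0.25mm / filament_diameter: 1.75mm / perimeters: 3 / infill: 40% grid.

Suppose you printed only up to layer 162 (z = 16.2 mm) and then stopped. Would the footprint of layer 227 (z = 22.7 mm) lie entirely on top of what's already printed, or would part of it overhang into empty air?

entirely on top

Compare the two slices. At z = 16.2: the cube (footprint 11.5×8.5) is included at this height (area 97.75 mm²); the cube at (2.5, 15.5) (footprint 7×26.5) is included at this height (area 185.50 mm²); the cube at (-4, -3.5) is present — its section is the full 10×19 rectangle (area 190.00 mm²); Combining (union): the regions partially overlap — summed areas 473.25 mm² minus the doubly-counted overlap 51.00 mm² gives 422.25 mm² — area = 422.25 mm². At z = 22.7: the cube is present — its section is the full 11.5×8.5 rectangle (area 97.75 mm²); the cube at (2.5, 15.5) is present — its section is the full 7×26.5 rectangle (area 185.50 mm²); the cube at (-4, -3.5) is not intersected at this z (z outside [1.5, 16.5]); Merging all regions: the 2 present regions are separate (no shared area or edge), so areas and boundary lengths simply add and each stays a separate island — area = 283.25 mm². Checking containment: the cross-section at z = 22.7 is a subset of the cross-section at z = 16.2.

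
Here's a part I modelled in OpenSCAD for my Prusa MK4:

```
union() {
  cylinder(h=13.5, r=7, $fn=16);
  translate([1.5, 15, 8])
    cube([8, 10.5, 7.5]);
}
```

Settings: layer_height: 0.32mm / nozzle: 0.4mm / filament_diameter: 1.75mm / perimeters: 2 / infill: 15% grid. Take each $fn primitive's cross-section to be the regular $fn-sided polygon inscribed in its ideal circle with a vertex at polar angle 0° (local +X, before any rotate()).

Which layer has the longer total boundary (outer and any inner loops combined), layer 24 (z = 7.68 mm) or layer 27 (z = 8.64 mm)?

Layer 24 (z = 7.68): the cylinder: section is a regular 16-gon, circumradius r=7 (perimeter = 2·16·7.000·sin(180°/16) = 43.70 mm); the cube at (1.5, 15) is absent (z outside [8, 15.5]); Combining (union): only the r=7 cylinder is present, so the union is just that shape — boundary = 43.70 mm. So its perimeter = 43.70 mm. Layer 27 (z = 8.64): the cylinder: section is a regular 16-gon, circumradius r=7 (perimeter = 2·16·7.000·sin(180°/16) = 43.70 mm); the cube at (1.5, 15) is present — its section is the full 8×10.5 rectangle (perimeter 37.00 mm); Combining (union): the 2 present regions are separate (no shared area or edge), so areas and boundary lengths simply add and each stays a separate island — boundary = 80.70 mm. So its perimeter = 80.70 mm. Layer 27 is larger (80.70 vs 43.70 mm).

layer 27 (z = 8.64 mm)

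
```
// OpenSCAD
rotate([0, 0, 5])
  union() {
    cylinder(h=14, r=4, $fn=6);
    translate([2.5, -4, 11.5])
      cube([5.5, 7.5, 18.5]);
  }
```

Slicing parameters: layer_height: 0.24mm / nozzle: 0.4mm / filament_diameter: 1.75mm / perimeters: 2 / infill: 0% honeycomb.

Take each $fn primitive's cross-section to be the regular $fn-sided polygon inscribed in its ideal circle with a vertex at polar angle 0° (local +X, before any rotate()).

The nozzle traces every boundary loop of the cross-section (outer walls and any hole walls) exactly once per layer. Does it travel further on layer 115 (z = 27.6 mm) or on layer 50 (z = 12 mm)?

Layer 115 (z = 27.6): the cylinder is not intersected at this z (z outside [0, 14]); the cube at (2.5, -4) (footprint 5.5×7.5) is included at this height (perimeter 26.00 mm); Taking the union: only the 5.5×7.5 cube at (2.5, -4) is present, so the union is just that shape — boundary = 26.00 mm; (rotated 5° about Z; rotation is an isometry so areas/perimeters/island counts are preserved). So its perimeter = 26.00 mm. Layer 50 (z = 12): the r=4 cylinder gives a regular 6-gon of circumradius 4 (constant along its height) (perimeter = 2·6·4.000·sin(180°/6) = 24.00 mm); the cube at (2.5, -4) is present — its section is the full 5.5×7.5 rectangle (perimeter 26.00 mm); Taking the union: the regions partially overlap (shared area 3.90 mm²), so the edge portions inside another operand are dropped and the merged outline is re-measured after clipping — boundary = 38.80 mm; (rotated 5° about Z; rotation is an isometry so areas/perimeters/island counts are preserved). So its perimeter = 38.80 mm. Layer 50 is larger (38.80 vs 26.00 mm).

layer 50 (z = 12 mm)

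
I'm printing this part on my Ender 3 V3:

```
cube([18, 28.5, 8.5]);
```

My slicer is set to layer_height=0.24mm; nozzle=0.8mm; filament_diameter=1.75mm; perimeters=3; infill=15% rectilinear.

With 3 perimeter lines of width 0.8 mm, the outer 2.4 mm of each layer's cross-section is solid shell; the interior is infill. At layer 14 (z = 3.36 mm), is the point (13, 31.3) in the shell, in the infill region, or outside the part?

At z = 3.36 mm: the 18×28.5 cube contributes its full rectangle. Overall, the cross-section is a single solid region. The nearest boundary edge runs (18.00, 28.50)→(0.00, 28.50); distance from the point to it = 2.80 mm. The point is not inside any of the regions above, so it lies outside the cross-section (2.80 mm from the nearest boundary).

outside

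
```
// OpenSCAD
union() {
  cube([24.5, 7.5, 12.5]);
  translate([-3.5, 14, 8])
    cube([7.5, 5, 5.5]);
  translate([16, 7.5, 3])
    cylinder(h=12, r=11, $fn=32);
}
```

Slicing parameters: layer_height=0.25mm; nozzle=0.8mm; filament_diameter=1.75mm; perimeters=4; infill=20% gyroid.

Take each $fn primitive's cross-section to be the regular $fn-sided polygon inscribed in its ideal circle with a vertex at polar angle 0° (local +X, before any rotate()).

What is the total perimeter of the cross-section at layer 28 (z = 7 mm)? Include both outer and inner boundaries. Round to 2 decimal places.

At z = 7 mm: the 24.5×7.5 cube contributes its full rectangle (perimeter 64.00 mm); the cube at (-3.5, 14) is not intersected at this z (z outside [8, 13.5]); the r=11 cylinder at (16, 7.5) gives a regular 32-gon of circumradius 11 (constant along its height) (perimeter = 2·32·11.000·sin(180°/32) = 69.00 mm); Taking the union: the regions partially overlap (shared area 138.87 mm²), so the edge portions inside another operand are dropped and the merged outline is re-measured after clipping — boundary = 81.55 mm. Overall, the cross-section is a single solid region. Total boundary length (outer) = 81.55 mm.

81.55 mm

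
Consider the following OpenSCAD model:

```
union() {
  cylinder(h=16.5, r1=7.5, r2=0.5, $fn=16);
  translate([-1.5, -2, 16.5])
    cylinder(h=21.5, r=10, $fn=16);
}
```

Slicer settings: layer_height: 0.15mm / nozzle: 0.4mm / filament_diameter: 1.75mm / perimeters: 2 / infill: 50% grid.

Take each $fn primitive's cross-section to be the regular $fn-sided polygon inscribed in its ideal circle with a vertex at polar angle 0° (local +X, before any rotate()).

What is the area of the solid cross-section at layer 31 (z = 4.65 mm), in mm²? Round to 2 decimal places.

At z = 4.65 mm: the cone (r1=7.5→r2=0.5) has section circumradius 5.527 here — a regular 16-gon (area = (16/2)·5.527²·sin(360°/16) = 93.53 mm²); the cylinder at (-1.5, -2) is absent (z outside [16.5, 38]); Combining (union): only the cone is present, so the union is just that shape — area = 93.53 mm². Overall, the cross-section is a single solid region. Net area = 93.53 mm².

93.53 mm²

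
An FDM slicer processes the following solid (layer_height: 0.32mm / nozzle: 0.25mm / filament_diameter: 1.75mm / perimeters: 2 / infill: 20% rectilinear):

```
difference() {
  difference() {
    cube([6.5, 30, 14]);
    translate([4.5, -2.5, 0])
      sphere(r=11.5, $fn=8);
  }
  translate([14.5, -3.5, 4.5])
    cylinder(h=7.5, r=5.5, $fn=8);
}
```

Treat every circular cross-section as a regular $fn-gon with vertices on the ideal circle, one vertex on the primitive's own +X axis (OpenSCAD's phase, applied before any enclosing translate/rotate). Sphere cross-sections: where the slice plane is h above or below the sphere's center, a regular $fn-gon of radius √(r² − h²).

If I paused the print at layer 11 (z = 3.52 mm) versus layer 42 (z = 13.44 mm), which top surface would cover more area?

layer 42 (z = 13.44 mm)

Layer 11 (z = 3.52): the cube is present — its section is the full 6.5×30 rectangle (area 195.00 mm²); the sphere at (4.5, -2.5): section is a regular 8-gon, circumradius = √(r²−h²) = √(11.5²−3.52²) = 10.948 (area = (8/2)·10.948²·sin(360°/8) = 339.01 mm²); Subtracting the remaining from the first: starting from the 6.5×30 cube (195.00 mm²), the r=11.5 sphere at (4.5, -2.5) partially overlaps it — only the 49.89 mm² overlap (of its 339.01 mm²) is removed, clipping the outline — area = 145.11 mm²; the cylinder at (14.5, -3.5) does not reach this height (z outside [4.5, 12]); After the difference (first − rest): none of the subtracted shapes is present at this height, so that combined region is unchanged — area = 145.11 mm². So its area = 145.11 mm². Layer 42 (z = 13.44): the 6.5×30 cube contributes its full rectangle (area 195.00 mm²); the sphere at (4.5, -2.5) does not reach this height (|z−center|=13.440 > r=11.5); After the difference (first − rest): none of the subtracted shapes is present at this height, so the 6.5×30 cube is unchanged — area = 195.00 mm²; the cylinder at (14.5, -3.5) is absent (z outside [4.5, 12]); Subtracting the remaining from the first: none of the subtracted shapes is present at this height, so the result so far is unchanged — area = 195.00 mm². So its area = 195.00 mm². Layer 42 is larger (195.00 vs 145.11 mm²).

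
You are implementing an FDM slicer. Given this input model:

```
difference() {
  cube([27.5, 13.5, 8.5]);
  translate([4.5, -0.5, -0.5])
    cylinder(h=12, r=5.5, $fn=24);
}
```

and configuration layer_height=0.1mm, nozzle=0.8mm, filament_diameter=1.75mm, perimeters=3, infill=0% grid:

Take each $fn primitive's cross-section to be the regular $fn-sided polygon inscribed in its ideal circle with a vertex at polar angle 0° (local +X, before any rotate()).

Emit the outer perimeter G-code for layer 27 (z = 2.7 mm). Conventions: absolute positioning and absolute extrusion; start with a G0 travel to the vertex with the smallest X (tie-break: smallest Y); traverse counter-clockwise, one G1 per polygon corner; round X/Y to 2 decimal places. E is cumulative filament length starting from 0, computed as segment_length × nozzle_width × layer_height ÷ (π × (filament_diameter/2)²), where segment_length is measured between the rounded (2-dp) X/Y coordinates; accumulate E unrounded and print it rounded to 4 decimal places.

At z = 2.7 mm: the cube (footprint 27.5×13.5) is included at this height; the cylinder at (4.5, -0.5): section is a regular 24-gon, circumradius r=5.5; Subtracting the remaining from the first: starting from the 27.5×13.5 cube, the r=5.5 cylinder at (4.5, -0.5) partially overlaps it — only the 39.94 mm² overlap (of its 93.95 mm²) is removed, clipping the outline — 1 connected region. The outline is a single polygon with 14 vertices. Extrusion per mm of travel: 0.8 × 0.1 / (π × 0.875²) = 0.033260. Accumulating E over each segment gives final E = 2.7572.

G0 X0.00 Y2.59 Z2.70
G1 X0.61 Y3.39 E0.0335
G1 X1.75 Y4.26 E0.0812
G1 X3.08 Y4.81 E0.1290
G1 X4.50 Y5.00 E0.1767
G1 X5.92 Y4.81 E0.2243
G1 X7.25 Y4.26 E0.2722
G1 X8.39 Y3.39 E0.3199
G1 X9.26 Y2.25 E0.3676
G1 X9.81 Y0.92 E0.4155
G1 X9.93 Y0.00 E0.4463
G1 X27.50 Y0.00 E1.0307
G1 X27.50 Y13.50 E1.4797
G1 X0.00 Y13.50 E2.3944
G1 X0.00 Y2.59 E2.7572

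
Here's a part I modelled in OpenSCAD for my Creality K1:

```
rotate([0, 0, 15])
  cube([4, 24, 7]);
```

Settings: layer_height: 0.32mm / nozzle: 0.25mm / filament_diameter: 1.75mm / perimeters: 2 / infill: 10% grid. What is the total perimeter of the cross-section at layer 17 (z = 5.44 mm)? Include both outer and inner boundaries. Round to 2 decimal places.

At z = 5.44 mm: the 4×24 cube contributes its full rectangle (perimeter 56.00 mm); (whole slice rotated 15° about Z — lengths, areas and connectivity unchanged). Overall, the cross-section is a single solid region. Total boundary length (outer) = 56.00 mm.

56.00 mm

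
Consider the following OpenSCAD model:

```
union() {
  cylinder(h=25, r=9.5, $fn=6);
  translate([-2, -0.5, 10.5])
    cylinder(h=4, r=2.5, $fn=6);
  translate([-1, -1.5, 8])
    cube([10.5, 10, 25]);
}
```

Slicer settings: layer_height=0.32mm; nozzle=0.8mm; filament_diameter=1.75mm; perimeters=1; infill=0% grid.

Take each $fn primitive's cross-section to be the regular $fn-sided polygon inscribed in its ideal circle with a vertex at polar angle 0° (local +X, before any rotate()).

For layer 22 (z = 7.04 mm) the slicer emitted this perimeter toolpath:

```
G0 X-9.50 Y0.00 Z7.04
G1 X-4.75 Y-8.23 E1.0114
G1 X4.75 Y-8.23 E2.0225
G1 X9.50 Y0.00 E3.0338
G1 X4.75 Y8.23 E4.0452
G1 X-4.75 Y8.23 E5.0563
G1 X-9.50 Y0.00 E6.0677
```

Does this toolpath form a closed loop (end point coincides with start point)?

yes

Start point (G0): (-9.50, 0.00). End point (last G1): the path returns to the start — closed.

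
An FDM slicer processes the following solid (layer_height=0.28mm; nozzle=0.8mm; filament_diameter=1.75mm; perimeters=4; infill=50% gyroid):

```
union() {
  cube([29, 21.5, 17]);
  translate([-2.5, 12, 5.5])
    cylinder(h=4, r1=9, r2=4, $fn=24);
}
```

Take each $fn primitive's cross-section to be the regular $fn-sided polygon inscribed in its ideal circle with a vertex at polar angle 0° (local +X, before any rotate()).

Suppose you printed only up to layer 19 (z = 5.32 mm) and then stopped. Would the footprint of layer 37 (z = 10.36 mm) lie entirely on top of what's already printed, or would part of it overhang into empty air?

Compare the two slices. At z = 5.32: the cube is present — its section is the full 29×21.5 rectangle (area 623.50 mm²); the cone at (-2.5, 12) is not intersected at this z (z outside [5.5, 9.5]); Merging all regions: only the 29×21.5 cube is present, so the union is just that shape — area = 623.50 mm². At z = 10.36: the cube is present — its section is the full 29×21.5 rectangle (area 623.50 mm²); the cone at (-2.5, 12) does not reach this height (z outside [5.5, 9.5]); Combining (union): only the 29×21.5 cube is present, so the union is just that shape — area = 623.50 mm². Checking containment: the cross-section at z = 10.36 is a subset of the cross-section at z = 5.32.

entirely on top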